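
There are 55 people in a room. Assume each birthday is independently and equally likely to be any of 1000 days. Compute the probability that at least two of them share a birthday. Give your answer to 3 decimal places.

It's easier to compute the probability that all 55 are distinct.
P(all distinct) = 1000/1000 · 999/1000 · ··· · 946/1000 ≈ 0.220.
So the probability of at least one match is 1 − 0.220 = 0.780.

0.780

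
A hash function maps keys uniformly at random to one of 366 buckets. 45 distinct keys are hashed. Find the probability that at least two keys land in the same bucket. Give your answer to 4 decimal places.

It's easier to compute the probability that all 45 are distinct.
P(all distinct) = 366/366 · 365/366 · ··· · 322/366 ≈ 0.0595.
So the probability of at least one match is 1 − 0.0595 = 0.9405.

0.9405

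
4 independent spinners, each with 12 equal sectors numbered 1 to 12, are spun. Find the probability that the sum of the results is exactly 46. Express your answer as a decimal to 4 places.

There are 12^4 = 20736 equally likely outcomes.
The number of ordered 4-tuples from {1,…,12} summing to 46 is 10.
P(sum = 46) = 10/20736 = 5/10368 ≈ 0.0005.

0.0005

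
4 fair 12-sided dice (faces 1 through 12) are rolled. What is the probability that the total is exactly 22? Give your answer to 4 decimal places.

There are 12^4 = 20736 equally likely outcomes.
The number of ordered 4-tuples from {1,…,12} summing to 22 is 994.
P(sum = 22) = 994/20736 = 497/10368 ≈ 0.0479.

0.0479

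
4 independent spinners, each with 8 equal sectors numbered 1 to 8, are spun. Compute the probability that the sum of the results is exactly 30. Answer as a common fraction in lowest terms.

There are 8^4 = 4096 equally likely outcomes.
The number of ordered 4-tuples from {1,…,8} summing to 30 is 10.
P(sum = 30) = 10/4096 = 5/2048.

5/2048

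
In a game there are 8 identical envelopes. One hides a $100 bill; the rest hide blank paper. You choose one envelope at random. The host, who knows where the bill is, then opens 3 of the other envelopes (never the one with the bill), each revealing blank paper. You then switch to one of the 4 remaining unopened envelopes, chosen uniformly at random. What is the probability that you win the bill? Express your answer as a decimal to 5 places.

0.21875

Your original envelope holds the bill with probability 1/8, so the other 7 collectively hold it with probability 7/8.
The host can always find 3 empty envelopes to open, so the reveals don't change that 7/8; it is now spread over the 4 remaining unopened envelopes.
P(win by switching) = (7/8) · (1/4) = 7/32 ≈ 0.21875.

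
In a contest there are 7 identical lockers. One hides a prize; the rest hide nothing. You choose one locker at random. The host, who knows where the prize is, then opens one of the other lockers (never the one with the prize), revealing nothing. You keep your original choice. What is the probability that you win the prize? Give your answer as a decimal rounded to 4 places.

The host can always open an empty locker regardless of your choice, so this gives no information about your original locker.
P(win by staying) = 1/7 ≈ 0.1429.

0.1429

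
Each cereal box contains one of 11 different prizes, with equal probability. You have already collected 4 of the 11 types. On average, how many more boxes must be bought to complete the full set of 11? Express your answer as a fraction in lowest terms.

Starting from 4 distinct types, each trial gives a new one with probability (11−i)/11 when i types are held, so the wait for the next new type is 11/(11−i).
E = 11/7 + 11/6 + 11/5 + 11/4 + 11/3 + 11/2 + 11/1 = 3993/140.

3993/140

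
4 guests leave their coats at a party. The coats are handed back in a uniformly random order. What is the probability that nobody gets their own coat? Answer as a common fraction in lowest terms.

This is the derangement probability: permutations of 4 with no fixed point.
D(4) = 4! · (1 − 1/1! + 1/2! − ··· + (−1)^4/4!) = 9.
P = 9/24 = 3/8.

3/8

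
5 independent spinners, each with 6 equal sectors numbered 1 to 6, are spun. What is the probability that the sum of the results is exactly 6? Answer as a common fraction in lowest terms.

There are 6^5 = 7776 equally likely outcomes.
The number of ordered 5-tuples from {1,…,6} summing to 6 is 5.
P(sum = 6) = 5/7776.

5/7776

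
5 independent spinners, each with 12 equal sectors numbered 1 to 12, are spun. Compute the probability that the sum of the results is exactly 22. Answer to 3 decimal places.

0.022

There are 12^5 = 248832 equally likely outcomes.
The number of ordered 5-tuples from {1,…,12} summing to 22 is 5355.
P(sum = 22) = 5355/248832 = 595/27648 ≈ 0.022.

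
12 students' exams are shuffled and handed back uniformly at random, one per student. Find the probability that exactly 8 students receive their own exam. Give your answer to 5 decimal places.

Choose which 8 of the 12 are fixed: C(12,8) = 495 ways.
The remaining 4 must have no fixed point: D(4) = 9.
P = 495·9/479001600 = 1/107520 ≈ 0.00001.

0.00001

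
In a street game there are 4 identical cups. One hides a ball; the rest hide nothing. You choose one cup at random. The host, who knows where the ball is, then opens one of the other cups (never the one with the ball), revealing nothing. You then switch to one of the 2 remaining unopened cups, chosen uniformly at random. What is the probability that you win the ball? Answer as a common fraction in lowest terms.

Your original cup holds the ball with probability 1/4, so the other 3 collectively hold it with probability 3/4.
The host can always find an empty cup to open, so this doesn't change that 3/4; it is now spread over the 2 remaining unopened cups.
P(win by switching) = (3/4) · (1/2) = 3/8.

3/8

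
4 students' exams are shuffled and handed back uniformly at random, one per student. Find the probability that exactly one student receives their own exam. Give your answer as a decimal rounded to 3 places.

0.333

Choose which one is fixed: C(4,1) = 4 ways.
The remaining 3 must have no fixed point: D(3) = 2.
P = 4·2/24 = 1/3 ≈ 0.333.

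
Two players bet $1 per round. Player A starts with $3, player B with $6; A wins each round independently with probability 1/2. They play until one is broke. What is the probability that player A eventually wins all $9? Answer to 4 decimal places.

With a fair step, P(i) = ½P(i−1) + ½P(i+1) with P(0)=0, P(9)=1 has the linear solution P(i) = i/9.
P(3) = 3/9 = 1/3 ≈ 0.3333.

0.3333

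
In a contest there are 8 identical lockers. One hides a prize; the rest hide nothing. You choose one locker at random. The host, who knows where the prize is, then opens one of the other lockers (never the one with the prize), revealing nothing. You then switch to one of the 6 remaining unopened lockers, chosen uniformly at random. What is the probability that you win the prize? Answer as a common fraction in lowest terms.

7/48

Your original locker holds the prize with probability 1/8, so the other 7 collectively hold it with probability 7/8.
The host can always find an empty locker to open, so this doesn't change that 7/8; it is now spread over the 6 remaining unopened lockers.
P(win by switching) = (7/8) · (1/6) = 7/48.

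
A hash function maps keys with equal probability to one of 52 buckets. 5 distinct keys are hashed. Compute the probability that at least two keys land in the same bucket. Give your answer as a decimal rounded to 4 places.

0.1797

It's easier to compute the probability that all 5 are distinct.
P(all distinct) = 52/52 · 51/52 · ··· · 48/52 ≈ 0.8203.
So the probability of at least one match is 1 − 0.8203 = 0.1797.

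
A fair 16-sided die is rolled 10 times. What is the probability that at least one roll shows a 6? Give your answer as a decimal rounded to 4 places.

0.4755

P(no roll shows a 6) = (15/16)^10 ≈ 0.5245.
P(at least one) = 1 − 0.5245 = 0.4755.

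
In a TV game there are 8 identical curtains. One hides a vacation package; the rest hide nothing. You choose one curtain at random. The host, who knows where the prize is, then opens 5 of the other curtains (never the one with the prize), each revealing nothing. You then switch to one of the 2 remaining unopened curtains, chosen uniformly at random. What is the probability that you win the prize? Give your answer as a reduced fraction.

7/16

Your original curtain holds the prize with probability 1/8, so the other 7 collectively hold it with probability 7/8.
The host can always find 5 empty curtains to open, so the reveals don't change that 7/8; it is now spread over the 2 remaining unopened curtains.
P(win by switching) = (7/8) · (1/2) = 7/16.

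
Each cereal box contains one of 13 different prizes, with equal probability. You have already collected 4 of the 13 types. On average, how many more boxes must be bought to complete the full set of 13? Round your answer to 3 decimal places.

36.777

Starting from 4 distinct types, each trial gives a new one with probability (13−i)/13 when i types are held, so the wait for the next new type is 13/(13−i).
E = 13/9 + 13/8 + 13/7 + 13/6 + 13/5 + 13/4 + 13/3 + 13/2 + 13/1 = 92677/2520 ≈ 36.777.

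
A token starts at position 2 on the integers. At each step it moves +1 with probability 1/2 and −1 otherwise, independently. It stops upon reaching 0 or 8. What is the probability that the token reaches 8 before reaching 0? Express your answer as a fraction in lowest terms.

With a fair step, P(i) = ½P(i−1) + ½P(i+1) with P(0)=0, P(8)=1 has the linear solution P(i) = i/8.
P(2) = 2/8 = 1/4.

1/4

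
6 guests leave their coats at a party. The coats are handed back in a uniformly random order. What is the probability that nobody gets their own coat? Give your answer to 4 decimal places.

This is the derangement probability: permutations of 6 with no fixed point.
D(6) = 6! · (1 − 1/1! + 1/2! − ··· + (−1)^6/6!) = 265.
P = 265/720 = 53/144 ≈ 0.3681.

0.3681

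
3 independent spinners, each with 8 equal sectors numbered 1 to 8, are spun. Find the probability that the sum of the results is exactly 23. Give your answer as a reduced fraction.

3/512

There are 8^3 = 512 equally likely outcomes.
The number of ordered 3-tuples from {1,…,8} summing to 23 is 3.
P(sum = 23) = 3/512.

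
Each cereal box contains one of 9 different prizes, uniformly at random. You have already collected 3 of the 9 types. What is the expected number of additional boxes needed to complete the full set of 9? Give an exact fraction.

441/20

Starting from 3 distinct types, each trial gives a new one with probability (9−i)/9 when i types are held, so the wait for the next new type is 9/(9−i).
E = 9/6 + 9/5 + 9/4 + 9/3 + 9/2 + 9/1 = 441/20.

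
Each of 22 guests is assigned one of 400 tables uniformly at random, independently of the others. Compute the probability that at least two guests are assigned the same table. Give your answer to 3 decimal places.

0.445

It's easier to compute the probability that all 22 are distinct.
P(all distinct) = 400/400 · 399/400 · ··· · 379/400 ≈ 0.555.
So the probability of at least one match is 1 − 0.555 = 0.445.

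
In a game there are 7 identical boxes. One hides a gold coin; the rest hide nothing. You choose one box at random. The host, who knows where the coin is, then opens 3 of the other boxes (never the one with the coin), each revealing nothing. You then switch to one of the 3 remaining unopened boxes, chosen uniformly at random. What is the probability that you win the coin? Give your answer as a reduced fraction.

2/7

Your original box holds the coin with probability 1/7, so the other 6 collectively hold it with probability 6/7.
The host can always find 3 empty boxes to open, so the reveals don't change that 6/7; it is now spread over the 3 remaining unopened boxes.
P(win by switching) = (6/7) · (1/3) = 2/7.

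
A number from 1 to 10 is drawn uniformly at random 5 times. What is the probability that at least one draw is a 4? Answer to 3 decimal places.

0.410

P(no draw is a 4) = (9/10)^5 ≈ 0.590.
P(at least one) = 1 − 0.590 = 0.410.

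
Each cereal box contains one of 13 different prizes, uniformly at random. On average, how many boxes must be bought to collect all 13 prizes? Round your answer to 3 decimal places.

41.342

After i distinct types are collected, each trial gives a new one with probability (13−i)/13, so the expected wait for the next new type is 13/(13−i).
E = 13/13 + 13/12 + 13/11 + 13/10 + 13/9 + 13/8 + 13/7 + 13/6 + 13/5 + 13/4 + 13/3 + 13/2 + 13/1 = 1145993/27720 ≈ 41.342.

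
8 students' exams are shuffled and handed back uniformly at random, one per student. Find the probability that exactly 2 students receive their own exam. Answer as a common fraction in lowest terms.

Choose which 2 of the 8 are fixed: C(8,2) = 28 ways.
The remaining 6 must have no fixed point: D(6) = 265.
P = 28·265/40320 = 53/288.

53/288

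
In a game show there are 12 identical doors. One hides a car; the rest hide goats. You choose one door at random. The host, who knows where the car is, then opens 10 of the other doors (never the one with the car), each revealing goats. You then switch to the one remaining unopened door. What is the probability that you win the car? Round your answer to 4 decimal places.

Your original door holds the car with probability 1/12, so the other 11 collectively hold it with probability 11/12.
The host can always find 10 empty doors to open, so the reveals don't change that 11/12; it is now spread over the 1 remaining unopened door.
P(win by switching) = (11/12) · (1/1) = 11/12 ≈ 0.9167.

0.9167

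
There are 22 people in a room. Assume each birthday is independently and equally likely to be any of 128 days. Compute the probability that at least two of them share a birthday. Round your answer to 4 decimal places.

0.8527

It's easier to compute the probability that all 22 are distinct.
P(all distinct) = 128/128 · 127/128 · ··· · 107/128 ≈ 0.1473.
So the probability of at least one match is 1 − 0.1473 = 0.8527.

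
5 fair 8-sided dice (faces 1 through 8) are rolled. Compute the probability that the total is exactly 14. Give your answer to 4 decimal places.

There are 8^5 = 32768 equally likely outcomes.
The number of ordered 5-tuples from {1,…,8} summing to 14 is 690.
P(sum = 14) = 690/32768 = 345/16384 ≈ 0.0211.

0.0211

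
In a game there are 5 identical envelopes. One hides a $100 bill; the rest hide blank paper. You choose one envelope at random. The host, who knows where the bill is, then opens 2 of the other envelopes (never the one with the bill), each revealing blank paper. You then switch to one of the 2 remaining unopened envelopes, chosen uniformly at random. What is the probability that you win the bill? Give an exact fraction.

2/5

Your original envelope holds the bill with probability 1/5, so the other 4 collectively hold it with probability 4/5.
The host can always find 2 empty envelopes to open, so the reveals don't change that 4/5; it is now spread over the 2 remaining unopened envelopes.
P(win by switching) = (4/5) · (1/2) = 2/5.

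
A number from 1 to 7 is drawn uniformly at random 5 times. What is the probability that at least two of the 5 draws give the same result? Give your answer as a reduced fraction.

2041/2401

P(all 5 different) = 7/7 · 6/7 · ··· · 3/7 = 360/2401.
P(at least two equal) = 1 − 360/2401 = 2041/2401.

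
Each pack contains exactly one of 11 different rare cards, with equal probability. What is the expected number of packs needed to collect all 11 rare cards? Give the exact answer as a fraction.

83711/2520

After i distinct types are collected, each trial gives a new one with probability (11−i)/11, so the expected wait for the next new type is 11/(11−i).
E = 11/11 + 11/10 + 11/9 + 11/8 + 11/7 + 11/6 + 11/5 + 11/4 + 11/3 + 11/2 + 11/1 = 83711/2520.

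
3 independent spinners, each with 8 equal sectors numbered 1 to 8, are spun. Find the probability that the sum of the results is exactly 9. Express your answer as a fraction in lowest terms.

7/128

There are 8^3 = 512 equally likely outcomes.
The number of ordered 3-tuples from {1,…,8} summing to 9 is 28.
P(sum = 9) = 28/512 = 7/128.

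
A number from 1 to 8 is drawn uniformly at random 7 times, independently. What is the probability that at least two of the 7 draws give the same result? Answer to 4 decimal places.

P(all 7 different) = 8/8 · 7/8 · ··· · 2/8 ≈ 0.0192.
P(at least two equal) = 1 − 0.0192 = 0.9808.

0.9808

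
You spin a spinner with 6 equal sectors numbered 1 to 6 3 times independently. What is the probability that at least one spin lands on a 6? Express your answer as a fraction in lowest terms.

91/216

P(no spin lands on a 6) = (5/6)^3 = 125/216.
P(at least one) = 1 − 125/216 = 91/216.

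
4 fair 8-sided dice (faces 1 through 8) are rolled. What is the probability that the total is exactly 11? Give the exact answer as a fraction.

There are 8^4 = 4096 equally likely outcomes.
The number of ordered 4-tuples from {1,…,8} summing to 11 is 120.
P(sum = 11) = 120/4096 = 15/512.

15/512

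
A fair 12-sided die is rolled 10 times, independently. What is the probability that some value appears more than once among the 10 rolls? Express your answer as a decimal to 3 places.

P(all 10 different) = 12/12 · 11/12 · ··· · 3/12 ≈ 0.004.
P(at least two equal) = 1 − 0.004 = 0.996.

0.996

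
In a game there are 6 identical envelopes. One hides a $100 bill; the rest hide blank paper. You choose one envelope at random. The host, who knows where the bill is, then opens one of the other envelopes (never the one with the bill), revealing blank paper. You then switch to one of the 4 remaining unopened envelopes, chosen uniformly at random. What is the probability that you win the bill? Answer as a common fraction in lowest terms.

5/24

Your original envelope holds the bill with probability 1/6, so the other 5 collectively hold it with probability 5/6.
The host can always find an empty envelope to open, so this doesn't change that 5/6; it is now spread over the 4 remaining unopened envelopes.
P(win by switching) = (5/6) · (1/4) = 5/24.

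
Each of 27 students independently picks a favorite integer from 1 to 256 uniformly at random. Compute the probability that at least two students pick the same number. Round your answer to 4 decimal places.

It's easier to compute the probability that all 27 are distinct.
P(all distinct) = 256/256 · 255/256 · ··· · 230/256 ≈ 0.2415.
So the probability of at least one match is 1 − 0.2415 = 0.7585.

0.7585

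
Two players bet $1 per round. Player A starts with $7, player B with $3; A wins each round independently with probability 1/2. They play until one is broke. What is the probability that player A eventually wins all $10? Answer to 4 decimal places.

0.7000

With a fair step, P(i) = ½P(i−1) + ½P(i+1) with P(0)=0, P(10)=1 has the linear solution P(i) = i/10.
P(7) = 7/10 ≈ 0.7000.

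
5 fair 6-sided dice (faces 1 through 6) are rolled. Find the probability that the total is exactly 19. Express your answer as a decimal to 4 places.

0.0945

There are 6^5 = 7776 equally likely outcomes.
The number of ordered 5-tuples from {1,…,6} summing to 19 is 735.
P(sum = 19) = 735/7776 = 245/2592 ≈ 0.0945.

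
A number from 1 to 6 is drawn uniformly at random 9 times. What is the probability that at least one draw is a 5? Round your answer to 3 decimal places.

0.806

P(no draw is a 5) = (5/6)^9 ≈ 0.194.
P(at least one) = 1 − 0.194 = 0.806.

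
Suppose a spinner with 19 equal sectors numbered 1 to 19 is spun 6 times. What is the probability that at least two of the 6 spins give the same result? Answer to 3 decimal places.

P(all 6 different) = 19/19 · 18/19 · ··· · 14/19 ≈ 0.415.
P(at least two equal) = 1 − 0.415 = 0.585.

0.585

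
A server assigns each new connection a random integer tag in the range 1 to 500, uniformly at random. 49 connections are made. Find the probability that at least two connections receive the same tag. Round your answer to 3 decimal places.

It's easier to compute the probability that all 49 are distinct.
P(all distinct) = 500/500 · 499/500 · ··· · 452/500 ≈ 0.088.
So the probability of at least one match is 1 − 0.088 = 0.912.

0.912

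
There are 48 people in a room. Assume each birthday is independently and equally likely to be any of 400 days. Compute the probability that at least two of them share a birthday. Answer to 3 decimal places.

It's easier to compute the probability that all 48 are distinct.
P(all distinct) = 400/400 · 399/400 · ··· · 353/400 ≈ 0.053.
So the probability of at least one match is 1 − 0.053 = 0.947.

0.947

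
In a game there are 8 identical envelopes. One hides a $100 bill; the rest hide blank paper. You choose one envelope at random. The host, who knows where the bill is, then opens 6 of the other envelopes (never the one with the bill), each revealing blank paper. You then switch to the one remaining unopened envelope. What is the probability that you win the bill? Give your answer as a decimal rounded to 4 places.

Your original envelope holds the bill with probability 1/8, so the other 7 collectively hold it with probability 7/8.
The host can always find 6 empty envelopes to open, so the reveals don't change that 7/8; it is now spread over the 1 remaining unopened envelope.
P(win by switching) = (7/8) · (1/1) = 7/8 ≈ 0.8750.

0.8750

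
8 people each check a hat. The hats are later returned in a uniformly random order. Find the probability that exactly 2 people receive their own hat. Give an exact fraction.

Choose which 2 of the 8 are fixed: C(8,2) = 28 ways.
The remaining 6 must have no fixed point: D(6) = 265.
P = 28·265/40320 = 53/288.

53/288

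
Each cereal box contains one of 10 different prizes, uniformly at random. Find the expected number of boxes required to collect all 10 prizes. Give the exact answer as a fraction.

7381/252

After i distinct types are collected, each trial gives a new one with probability (10−i)/10, so the expected wait for the next new type is 10/(10−i).
E = 10/10 + 10/9 + 10/8 + 10/7 + 10/6 + 10/5 + 10/4 + 10/3 + 10/2 + 10/1 = 7381/252.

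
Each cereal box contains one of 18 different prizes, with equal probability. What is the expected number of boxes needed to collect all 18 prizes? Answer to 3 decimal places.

After i distinct types are collected, each trial gives a new one with probability (18−i)/18, so the expected wait for the next new type is 18/(18−i).
E = 18/18 + 18/17 + 18/16 + 18/15 + 18/14 + 18/13 + 18/12 + 18/11 + 18/10 + 18/9 + 18/8 + 18/7 + 18/6 + 18/5 + 18/4 + 18/3 + 18/2 + 18/1 = 42822903/680680 ≈ 62.912.

62.912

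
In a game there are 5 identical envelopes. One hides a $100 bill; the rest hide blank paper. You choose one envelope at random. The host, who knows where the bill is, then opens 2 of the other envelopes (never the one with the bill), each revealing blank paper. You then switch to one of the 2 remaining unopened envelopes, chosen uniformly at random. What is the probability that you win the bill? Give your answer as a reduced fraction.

2/5

Your original envelope holds the bill with probability 1/5, so the other 4 collectively hold it with probability 4/5.
The host can always find 2 empty envelopes to open, so the reveals don't change that 4/5; it is now spread over the 2 remaining unopened envelopes.
P(win by switching) = (4/5) · (1/2) = 2/5.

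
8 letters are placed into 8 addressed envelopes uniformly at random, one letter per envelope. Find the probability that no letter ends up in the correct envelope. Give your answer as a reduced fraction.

This is the derangement probability: permutations of 8 with no fixed point.
D(8) = 8! · (1 − 1/1! + 1/2! − ··· + (−1)^8/8!) = 14833.
P = 14833/40320 = 2119/5760.

2119/5760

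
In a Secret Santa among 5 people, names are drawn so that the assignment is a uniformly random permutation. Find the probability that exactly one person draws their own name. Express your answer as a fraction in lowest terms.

3/8

Choose which one is fixed: C(5,1) = 5 ways.
The remaining 4 must have no fixed point: D(4) = 9.
P = 5·9/120 = 3/8.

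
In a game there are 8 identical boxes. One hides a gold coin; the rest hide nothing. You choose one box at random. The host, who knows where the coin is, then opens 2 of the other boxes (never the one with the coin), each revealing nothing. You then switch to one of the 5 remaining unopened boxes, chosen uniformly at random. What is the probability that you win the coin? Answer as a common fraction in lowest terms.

Your original box holds the coin with probability 1/8, so the other 7 collectively hold it with probability 7/8.
The host can always find 2 empty boxes to open, so the reveals don't change that 7/8; it is now spread over the 5 remaining unopened boxes.
P(win by switching) = (7/8) · (1/5) = 7/40.

7/40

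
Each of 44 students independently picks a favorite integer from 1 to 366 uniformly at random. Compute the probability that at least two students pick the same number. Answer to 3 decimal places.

It's easier to compute the probability that all 44 are distinct.
P(all distinct) = 366/366 · 365/366 · ··· · 323/366 ≈ 0.068.
So the probability of at least one match is 1 − 0.068 = 0.932.

0.932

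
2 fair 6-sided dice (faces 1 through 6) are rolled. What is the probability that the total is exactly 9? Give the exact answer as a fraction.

There are 6^2 = 36 equally likely outcomes.
The number of ordered 2-tuples from {1,…,6} summing to 9 is 4.
P(sum = 9) = 4/36 = 1/9.

1/9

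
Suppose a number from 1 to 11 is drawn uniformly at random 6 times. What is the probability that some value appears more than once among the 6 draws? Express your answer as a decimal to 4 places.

0.8122

P(all 6 different) = 11/11 · 10/11 · ··· · 6/11 ≈ 0.1878.
P(at least two equal) = 1 − 0.1878 = 0.8122.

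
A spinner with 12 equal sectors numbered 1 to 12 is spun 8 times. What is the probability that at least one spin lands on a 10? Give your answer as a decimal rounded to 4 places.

P(no spin lands on a 10) = (11/12)^8 ≈ 0.4985.
P(at least one) = 1 − 0.4985 = 0.5015.

0.5015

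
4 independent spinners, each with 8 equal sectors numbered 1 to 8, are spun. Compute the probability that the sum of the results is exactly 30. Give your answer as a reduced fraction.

There are 8^4 = 4096 equally likely outcomes.
The number of ordered 4-tuples from {1,…,8} summing to 30 is 10.
P(sum = 30) = 10/4096 = 5/2048.

5/2048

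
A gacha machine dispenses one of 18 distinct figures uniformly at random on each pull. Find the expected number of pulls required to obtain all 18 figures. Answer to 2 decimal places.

62.91

After i distinct types are collected, each trial gives a new one with probability (18−i)/18, so the expected wait for the next new type is 18/(18−i).
E = 18/18 + 18/17 + 18/16 + 18/15 + 18/14 + 18/13 + 18/12 + 18/11 + 18/10 + 18/9 + 18/8 + 18/7 + 18/6 + 18/5 + 18/4 + 18/3 + 18/2 + 18/1 = 42822903/680680 ≈ 62.91.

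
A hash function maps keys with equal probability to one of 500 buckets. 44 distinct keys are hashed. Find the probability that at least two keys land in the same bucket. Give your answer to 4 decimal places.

0.8576

It's easier to compute the probability that all 44 are distinct.
P(all distinct) = 500/500 · 499/500 · ··· · 457/500 ≈ 0.1424.
So the probability of at least one match is 1 − 0.1424 = 0.8576.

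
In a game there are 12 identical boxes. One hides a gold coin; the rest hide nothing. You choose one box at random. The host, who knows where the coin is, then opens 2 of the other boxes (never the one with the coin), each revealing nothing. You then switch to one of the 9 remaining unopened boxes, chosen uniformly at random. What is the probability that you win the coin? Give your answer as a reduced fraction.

Your original box holds the coin with probability 1/12, so the other 11 collectively hold it with probability 11/12.
The host can always find 2 empty boxes to open, so the reveals don't change that 11/12; it is now spread over the 9 remaining unopened boxes.
P(win by switching) = (11/12) · (1/9) = 11/108.

11/108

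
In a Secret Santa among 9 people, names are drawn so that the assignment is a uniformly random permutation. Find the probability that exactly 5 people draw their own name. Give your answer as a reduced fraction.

Choose which 5 of the 9 are fixed: C(9,5) = 126 ways.
The remaining 4 must have no fixed point: D(4) = 9.
P = 126·9/362880 = 1/320.

1/320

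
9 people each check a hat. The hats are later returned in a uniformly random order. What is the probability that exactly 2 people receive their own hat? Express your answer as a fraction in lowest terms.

Choose which 2 of the 9 are fixed: C(9,2) = 36 ways.
The remaining 7 must have no fixed point: D(7) = 1854.
P = 36·1854/362880 = 103/560.

103/560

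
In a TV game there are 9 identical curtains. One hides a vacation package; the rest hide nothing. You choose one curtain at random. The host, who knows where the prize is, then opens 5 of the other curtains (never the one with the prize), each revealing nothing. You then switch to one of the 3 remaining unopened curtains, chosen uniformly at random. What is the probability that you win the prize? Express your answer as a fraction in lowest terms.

8/27

Your original curtain holds the prize with probability 1/9, so the other 8 collectively hold it with probability 8/9.
The host can always find 5 empty curtains to open, so the reveals don't change that 8/9; it is now spread over the 3 remaining unopened curtains.
P(win by switching) = (8/9) · (1/3) = 8/27.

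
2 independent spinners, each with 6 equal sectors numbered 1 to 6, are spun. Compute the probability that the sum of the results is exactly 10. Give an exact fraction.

There are 6^2 = 36 equally likely outcomes.
The number of ordered 2-tuples from {1,…,6} summing to 10 is 3.
P(sum = 10) = 3/36 = 1/12.

1/12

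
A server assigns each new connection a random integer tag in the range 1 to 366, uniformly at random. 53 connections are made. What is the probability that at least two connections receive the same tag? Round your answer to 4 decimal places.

0.9809

It's easier to compute the probability that all 53 are distinct.
P(all distinct) = 366/366 · 365/366 · ··· · 314/366 ≈ 0.0191.
So the probability of at least one match is 1 − 0.0191 = 0.9809.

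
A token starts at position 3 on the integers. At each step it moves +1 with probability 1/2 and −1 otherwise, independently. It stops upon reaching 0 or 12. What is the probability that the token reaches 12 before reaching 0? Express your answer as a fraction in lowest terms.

With a fair step, P(i) = ½P(i−1) + ½P(i+1) with P(0)=0, P(12)=1 has the linear solution P(i) = i/12.
P(3) = 3/12 = 1/4.

1/4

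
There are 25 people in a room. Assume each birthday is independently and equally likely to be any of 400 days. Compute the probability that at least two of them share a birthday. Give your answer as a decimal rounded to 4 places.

It's easier to compute the probability that all 25 are distinct.
P(all distinct) = 400/400 · 399/400 · ··· · 376/400 ≈ 0.4650.
So the probability of at least one match is 1 − 0.4650 = 0.5350.

0.5350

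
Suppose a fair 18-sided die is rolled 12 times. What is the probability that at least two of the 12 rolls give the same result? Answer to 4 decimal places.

P(all 12 different) = 18/18 · 17/18 · ··· · 7/18 ≈ 0.0077.
P(at least two equal) = 1 − 0.0077 = 0.9923.

0.9923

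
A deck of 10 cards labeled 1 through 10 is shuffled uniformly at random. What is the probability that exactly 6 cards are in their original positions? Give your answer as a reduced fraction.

1/1920

Choose which 6 of the 10 are fixed: C(10,6) = 210 ways.
The remaining 4 must have no fixed point: D(4) = 9.
P = 210·9/3628800 = 1/1920.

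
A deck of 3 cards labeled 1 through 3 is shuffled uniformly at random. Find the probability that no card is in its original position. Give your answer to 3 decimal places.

0.333

This is the derangement probability: permutations of 3 with no fixed point.
D(3) = 3! · (1 − 1/1! + 1/2! − ··· + (−1)^3/3!) = 2.
P = 2/6 = 1/3 ≈ 0.333.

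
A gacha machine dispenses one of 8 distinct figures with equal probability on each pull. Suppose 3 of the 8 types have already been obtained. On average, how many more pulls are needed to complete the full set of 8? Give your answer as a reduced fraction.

Starting from 3 distinct types, each trial gives a new one with probability (8−i)/8 when i types are held, so the wait for the next new type is 8/(8−i).
E = 8/5 + 8/4 + 8/3 + 8/2 + 8/1 = 274/15.

274/15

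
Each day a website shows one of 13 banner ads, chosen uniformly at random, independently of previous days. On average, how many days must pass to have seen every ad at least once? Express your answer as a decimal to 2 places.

41.34

After i distinct types are collected, each trial gives a new one with probability (13−i)/13, so the expected wait for the next new type is 13/(13−i).
E = 13/13 + 13/12 + 13/11 + 13/10 + 13/9 + 13/8 + 13/7 + 13/6 + 13/5 + 13/4 + 13/3 + 13/2 + 13/1 = 1145993/27720 ≈ 41.34.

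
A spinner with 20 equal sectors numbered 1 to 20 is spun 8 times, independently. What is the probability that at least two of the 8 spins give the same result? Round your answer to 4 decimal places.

0.8016

P(all 8 different) = 20/20 · 19/20 · ··· · 13/20 ≈ 0.1984.
P(at least two equal) = 1 − 0.1984 = 0.8016.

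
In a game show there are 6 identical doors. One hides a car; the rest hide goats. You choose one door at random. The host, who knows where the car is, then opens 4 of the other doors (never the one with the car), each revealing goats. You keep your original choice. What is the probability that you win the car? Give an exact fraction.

1/6

The host can always open 4 empty doors regardless of your choice, so the reveals give no information about your original door.
P(win by staying) = 1/6.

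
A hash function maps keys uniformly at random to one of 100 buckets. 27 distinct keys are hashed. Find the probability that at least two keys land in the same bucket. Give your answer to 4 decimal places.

0.9791

It's easier to compute the probability that all 27 are distinct.
P(all distinct) = 100/100 · 99/100 · ··· · 74/100 ≈ 0.0209.
So the probability of at least one match is 1 − 0.0209 = 0.9791.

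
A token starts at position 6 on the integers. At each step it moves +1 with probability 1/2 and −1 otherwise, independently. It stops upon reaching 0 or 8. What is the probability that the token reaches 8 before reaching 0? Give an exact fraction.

3/4

With a fair step, P(i) = ½P(i−1) + ½P(i+1) with P(0)=0, P(8)=1 has the linear solution P(i) = i/8.
P(6) = 6/8 = 3/4.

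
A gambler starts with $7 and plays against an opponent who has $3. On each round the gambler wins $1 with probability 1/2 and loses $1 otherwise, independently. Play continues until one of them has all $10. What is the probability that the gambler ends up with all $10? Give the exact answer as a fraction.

7/10

With a fair step, P(i) = ½P(i−1) + ½P(i+1) with P(0)=0, P(10)=1 has the linear solution P(i) = i/10.
P(7) = 7/10.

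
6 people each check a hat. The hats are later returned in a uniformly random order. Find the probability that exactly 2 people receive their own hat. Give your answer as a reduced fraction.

Choose which 2 of the 6 are fixed: C(6,2) = 15 ways.
The remaining 4 must have no fixed point: D(4) = 9.
P = 15·9/720 = 3/16.

3/16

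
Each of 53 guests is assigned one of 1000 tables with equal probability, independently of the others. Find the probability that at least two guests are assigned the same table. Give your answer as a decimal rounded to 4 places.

It's easier to compute the probability that all 53 are distinct.
P(all distinct) = 1000/1000 · 999/1000 · ··· · 948/1000 ≈ 0.2459.
So the probability of at least one match is 1 − 0.2459 = 0.7541.

0.7541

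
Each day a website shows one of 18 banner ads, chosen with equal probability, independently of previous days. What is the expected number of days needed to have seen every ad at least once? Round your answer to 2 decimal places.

After i distinct types are collected, each trial gives a new one with probability (18−i)/18, so the expected wait for the next new type is 18/(18−i).
E = 18/18 + 18/17 + 18/16 + 18/15 + 18/14 + 18/13 + 18/12 + 18/11 + 18/10 + 18/9 + 18/8 + 18/7 + 18/6 + 18/5 + 18/4 + 18/3 + 18/2 + 18/1 = 42822903/680680 ≈ 62.91.

62.91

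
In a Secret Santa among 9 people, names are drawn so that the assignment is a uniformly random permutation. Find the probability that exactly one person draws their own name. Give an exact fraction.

2119/5760

Choose which one is fixed: C(9,1) = 9 ways.
The remaining 8 must have no fixed point: D(8) = 14833.
P = 9·14833/362880 = 2119/5760.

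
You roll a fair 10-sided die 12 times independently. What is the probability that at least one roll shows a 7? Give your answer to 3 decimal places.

0.718

P(no roll shows a 7) = (9/10)^12 ≈ 0.282.
P(at least one) = 1 − 0.282 = 0.718.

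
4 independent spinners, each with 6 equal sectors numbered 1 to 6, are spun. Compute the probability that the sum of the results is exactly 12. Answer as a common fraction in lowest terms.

125/1296

There are 6^4 = 1296 equally likely outcomes.
The number of ordered 4-tuples from {1,…,6} summing to 12 is 125.
P(sum = 12) = 125/1296.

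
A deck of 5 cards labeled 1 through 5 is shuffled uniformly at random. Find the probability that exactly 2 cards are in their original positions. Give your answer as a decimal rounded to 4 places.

0.1667

Choose which 2 of the 5 are fixed: C(5,2) = 10 ways.
The remaining 3 must have no fixed point: D(3) = 2.
P = 10·2/120 = 1/6 ≈ 0.1667.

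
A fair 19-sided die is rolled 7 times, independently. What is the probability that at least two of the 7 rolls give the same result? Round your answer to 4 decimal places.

0.7159

P(all 7 different) = 19/19 · 18/19 · ··· · 13/19 ≈ 0.2841.
P(at least two equal) = 1 − 0.2841 = 0.7159.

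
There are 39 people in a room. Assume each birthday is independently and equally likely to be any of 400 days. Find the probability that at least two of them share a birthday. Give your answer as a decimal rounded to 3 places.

0.853

It's easier to compute the probability that all 39 are distinct.
P(all distinct) = 400/400 · 399/400 · ··· · 362/400 ≈ 0.147.
So the probability of at least one match is 1 − 0.147 = 0.853.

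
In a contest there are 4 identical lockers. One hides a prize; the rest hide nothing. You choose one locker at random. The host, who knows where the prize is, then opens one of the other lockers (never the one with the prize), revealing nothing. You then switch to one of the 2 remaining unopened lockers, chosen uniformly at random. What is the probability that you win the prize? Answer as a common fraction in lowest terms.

Your original locker holds the prize with probability 1/4, so the other 3 collectively hold it with probability 3/4.
The host can always find an empty locker to open, so this doesn't change that 3/4; it is now spread over the 2 remaining unopened lockers.
P(win by switching) = (3/4) · (1/2) = 3/8.

3/8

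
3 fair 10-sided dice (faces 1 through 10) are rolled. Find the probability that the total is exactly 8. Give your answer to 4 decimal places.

0.0210

There are 10^3 = 1000 equally likely outcomes.
The number of ordered 3-tuples from {1,…,10} summing to 8 is 21.
P(sum = 8) = 21/1000 ≈ 0.0210.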